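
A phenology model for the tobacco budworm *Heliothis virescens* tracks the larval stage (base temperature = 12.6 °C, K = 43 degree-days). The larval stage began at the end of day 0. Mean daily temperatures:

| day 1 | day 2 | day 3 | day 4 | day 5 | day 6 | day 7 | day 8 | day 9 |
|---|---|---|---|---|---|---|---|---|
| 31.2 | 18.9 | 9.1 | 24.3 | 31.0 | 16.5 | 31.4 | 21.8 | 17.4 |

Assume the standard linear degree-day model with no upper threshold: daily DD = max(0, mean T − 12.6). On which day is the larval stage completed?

day 5

Daily DD above 12.6 °C: 18.6, 6.3, 0.0, 11.7, 18.4, 3.9, 18.8, 9.2, 4.8.
Cumulative: 18.6, 24.9, 24.9, 36.6, 55.0, 58.9, 77.7, 86.9, 91.7.
The total first reaches 43 DD on day 5.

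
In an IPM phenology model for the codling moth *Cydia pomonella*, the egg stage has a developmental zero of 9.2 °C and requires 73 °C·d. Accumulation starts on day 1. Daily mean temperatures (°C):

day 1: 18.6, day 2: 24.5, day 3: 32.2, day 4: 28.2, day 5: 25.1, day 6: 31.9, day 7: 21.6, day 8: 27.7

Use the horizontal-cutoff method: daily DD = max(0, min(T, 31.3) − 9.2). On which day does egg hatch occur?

Daily DD above 9.2 °C (capped at 22.1): 9.4, 15.3, 22.1, 19.0, 15.9, 22.1, 12.4, 18.5.
Cumulative: 9.4, 24.7, 46.8, 65.8, 81.7, 103.8, 116.2, 134.7.
The total first reaches 73 DD on day 5.

day 5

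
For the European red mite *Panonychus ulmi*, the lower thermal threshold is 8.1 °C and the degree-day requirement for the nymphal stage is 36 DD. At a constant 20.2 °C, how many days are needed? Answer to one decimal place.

3.0 days

Daily accumulation = 20.2 − 8.1 = 12.1 DD/day.
Duration = 36 / 12.1 = 2.975 ≈ 3.0 days.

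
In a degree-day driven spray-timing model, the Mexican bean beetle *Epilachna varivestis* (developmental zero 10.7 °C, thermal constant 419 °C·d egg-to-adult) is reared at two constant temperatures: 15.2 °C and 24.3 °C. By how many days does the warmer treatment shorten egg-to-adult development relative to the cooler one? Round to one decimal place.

62.3 days

At 15.2 °C: 419 / (15.2 − 10.7) = 419 / 4.5 = 93.111 d.
At 24.3 °C: 419 / (24.3 − 10.7) = 419 / 13.6 = 30.809 d.
Difference = |93.111 − 30.809| = 62.302 ≈ 62.3 days.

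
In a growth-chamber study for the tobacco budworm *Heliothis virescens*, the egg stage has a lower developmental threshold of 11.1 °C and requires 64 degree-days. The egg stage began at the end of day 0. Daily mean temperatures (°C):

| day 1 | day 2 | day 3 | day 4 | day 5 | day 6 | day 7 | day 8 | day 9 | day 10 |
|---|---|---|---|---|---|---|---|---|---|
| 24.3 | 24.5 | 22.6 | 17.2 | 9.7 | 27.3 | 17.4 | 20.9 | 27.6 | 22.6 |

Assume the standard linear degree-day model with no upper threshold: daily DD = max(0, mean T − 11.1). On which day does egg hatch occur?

day 7

Daily DD above 11.1 °C: 13.2, 13.4, 11.5, 6.1, 0.0, 16.2, 6.3, 9.8, 16.5, 11.5.
Cumulative: 13.2, 26.6, 38.1, 44.2, 44.2, 60.4, 66.7, 76.5, 93.0, 104.5.
The total first reaches 64 DD on day 7.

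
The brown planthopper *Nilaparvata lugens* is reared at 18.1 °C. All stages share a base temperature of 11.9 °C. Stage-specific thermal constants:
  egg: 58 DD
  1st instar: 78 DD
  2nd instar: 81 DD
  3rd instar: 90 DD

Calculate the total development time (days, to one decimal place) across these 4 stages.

Daily accumulation at 18.1 °C = 18.1 − 11.9 = 6.2 DD/day.
Total K = 58 + 78 + 81 + 90 = 307 DD.
Total duration = 307 / 6.2 = 49.516 ≈ 49.5 days.

49.5 days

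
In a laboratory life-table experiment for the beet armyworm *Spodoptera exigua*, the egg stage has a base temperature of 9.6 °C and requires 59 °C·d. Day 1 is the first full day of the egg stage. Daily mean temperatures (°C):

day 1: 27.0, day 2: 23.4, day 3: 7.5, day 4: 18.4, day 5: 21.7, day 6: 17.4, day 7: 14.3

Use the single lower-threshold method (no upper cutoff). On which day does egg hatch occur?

Daily DD above 9.6 °C: 17.4, 13.8, 0.0, 8.8, 12.1, 7.8, 4.7.
Cumulative: 17.4, 31.2, 31.2, 40.0, 52.1, 59.9, 64.6.
The total first reaches 59 DD on day 6.

day 6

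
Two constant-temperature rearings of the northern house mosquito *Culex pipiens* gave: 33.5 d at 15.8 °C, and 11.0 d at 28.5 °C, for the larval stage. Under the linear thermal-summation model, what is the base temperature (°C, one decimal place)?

Equal thermal constants: D₁(T₁ − T_b) = D₂(T₂ − T_b).
33.5·(15.8 − T_b) = 11.0·(28.5 − T_b)
T_b = (33.5·15.8 − 11.0·28.5) / (33.5 − 11.0) = 215.80 / 22.5 = 9.591 °C ≈ 9.6 °C.

9.6 °C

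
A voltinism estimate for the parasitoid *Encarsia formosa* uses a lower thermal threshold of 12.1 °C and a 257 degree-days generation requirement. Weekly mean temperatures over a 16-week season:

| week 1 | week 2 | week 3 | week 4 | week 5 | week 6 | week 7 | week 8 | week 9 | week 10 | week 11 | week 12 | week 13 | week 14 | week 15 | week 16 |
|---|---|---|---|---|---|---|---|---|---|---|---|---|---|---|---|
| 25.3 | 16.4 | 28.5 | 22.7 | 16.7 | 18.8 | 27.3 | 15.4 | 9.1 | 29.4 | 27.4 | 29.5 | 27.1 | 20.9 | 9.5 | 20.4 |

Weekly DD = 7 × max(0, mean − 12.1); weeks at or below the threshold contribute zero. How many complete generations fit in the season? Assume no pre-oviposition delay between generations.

Weekly DD (7 × max(0, T̄ − 12.1)): 92.4, 30.1, 114.8, 74.2, 32.2, 46.9, 106.4, 23.1, 0.0, 121.1, 107.1, 121.8, 105.0, 61.6, 0.0, 58.1.
Season total = 1094.8 DD.
Complete generations = ⌊1094.8 / 257⌋ = 4.

4 generations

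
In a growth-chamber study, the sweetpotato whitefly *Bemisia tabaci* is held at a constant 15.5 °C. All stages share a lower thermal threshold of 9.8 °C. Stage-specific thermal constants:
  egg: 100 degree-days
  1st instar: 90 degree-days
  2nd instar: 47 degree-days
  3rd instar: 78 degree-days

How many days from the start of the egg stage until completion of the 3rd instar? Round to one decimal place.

55.3 days

Daily accumulation at 15.5 °C = 15.5 − 9.8 = 5.7 DD/day.
Total K = 100 + 90 + 47 + 78 = 315 DD.
Total duration = 315 / 5.7 = 55.263 ≈ 55.3 days.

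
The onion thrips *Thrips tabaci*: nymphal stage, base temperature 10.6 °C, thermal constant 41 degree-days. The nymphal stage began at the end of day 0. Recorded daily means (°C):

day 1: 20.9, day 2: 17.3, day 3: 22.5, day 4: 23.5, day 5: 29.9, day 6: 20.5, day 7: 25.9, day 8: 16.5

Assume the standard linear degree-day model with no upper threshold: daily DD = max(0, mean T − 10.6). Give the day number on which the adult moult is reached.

day 4

Daily DD above 10.6 °C: 10.3, 6.7, 11.9, 12.9, 19.3, 9.9, 15.3, 5.9.
Cumulative: 10.3, 17.0, 28.9, 41.8, 61.1, 71.0, 86.3, 92.2.
The total first reaches 41 DD on day 4.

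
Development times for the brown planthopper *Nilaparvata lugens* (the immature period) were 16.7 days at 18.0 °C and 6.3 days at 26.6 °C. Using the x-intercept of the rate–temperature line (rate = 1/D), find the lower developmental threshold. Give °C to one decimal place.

12.8 °C

Under the model K = D·(T − T_b), so D₁·(T₁ − T_b) = D₂·(T₂ − T_b).
16.7·(18.0 − T_b) = 6.3·(26.6 − T_b)
T_b = (16.7·18.0 − 6.3·26.6) / (16.7 − 6.3) = 133.02 / 10.4 = 12.790 °C ≈ 12.8 °C.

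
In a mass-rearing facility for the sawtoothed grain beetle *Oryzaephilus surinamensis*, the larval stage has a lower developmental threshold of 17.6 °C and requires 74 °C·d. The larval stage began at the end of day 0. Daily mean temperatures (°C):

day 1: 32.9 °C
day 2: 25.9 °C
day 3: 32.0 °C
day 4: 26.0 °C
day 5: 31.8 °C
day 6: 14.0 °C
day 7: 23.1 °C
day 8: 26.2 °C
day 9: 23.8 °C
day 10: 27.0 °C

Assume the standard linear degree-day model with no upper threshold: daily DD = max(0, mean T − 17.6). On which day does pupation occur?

Daily DD above 17.6 °C: 15.3, 8.3, 14.4, 8.4, 14.2, 0.0, 5.5, 8.6, 6.2, 9.4.
Cumulative: 15.3, 23.6, 38.0, 46.4, 60.6, 60.6, 66.1, 74.7, 80.9, 90.3.
The total first reaches 74 DD on day 8.

day 8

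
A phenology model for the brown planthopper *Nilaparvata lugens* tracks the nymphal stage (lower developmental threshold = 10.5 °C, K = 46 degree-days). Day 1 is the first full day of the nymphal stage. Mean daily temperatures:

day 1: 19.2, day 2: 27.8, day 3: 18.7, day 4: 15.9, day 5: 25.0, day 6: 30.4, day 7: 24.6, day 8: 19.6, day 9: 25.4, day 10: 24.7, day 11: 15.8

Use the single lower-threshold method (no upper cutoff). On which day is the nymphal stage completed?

Daily DD above 10.5 °C: 8.7, 17.3, 8.2, 5.4, 14.5, 19.9, 14.1, 9.1, 14.9, 14.2, 5.3.
Cumulative: 8.7, 26.0, 34.2, 39.6, 54.1, 74.0, 88.1, 97.2, 112.1, 126.3, 131.6.
The total first reaches 46 DD on day 5.

day 5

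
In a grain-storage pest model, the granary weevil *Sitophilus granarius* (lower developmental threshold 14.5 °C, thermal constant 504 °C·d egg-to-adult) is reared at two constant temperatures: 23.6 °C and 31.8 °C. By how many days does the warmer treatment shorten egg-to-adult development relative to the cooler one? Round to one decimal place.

26.3 days

At 23.6 °C: 504 / (23.6 − 14.5) = 504 / 9.1 = 55.385 d.
At 31.8 °C: 504 / (31.8 − 14.5) = 504 / 17.3 = 29.133 d.
Difference = |55.385 − 29.133| = 26.252 ≈ 26.3 days.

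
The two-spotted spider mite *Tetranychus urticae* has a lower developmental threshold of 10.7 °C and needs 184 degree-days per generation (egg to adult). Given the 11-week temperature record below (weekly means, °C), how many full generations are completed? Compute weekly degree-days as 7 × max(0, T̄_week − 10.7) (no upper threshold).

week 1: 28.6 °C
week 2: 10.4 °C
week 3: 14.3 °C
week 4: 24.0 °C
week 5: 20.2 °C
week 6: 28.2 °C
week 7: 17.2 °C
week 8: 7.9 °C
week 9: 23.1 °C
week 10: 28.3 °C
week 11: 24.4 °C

Weekly DD (7 × max(0, T̄ − 10.7)): 125.3, 0.0, 25.2, 93.1, 66.5, 122.5, 45.5, 0.0, 86.8, 123.2, 95.9.
Season total = 784.0 DD.
Complete generations = ⌊784.0 / 184⌋ = 4.

4 generations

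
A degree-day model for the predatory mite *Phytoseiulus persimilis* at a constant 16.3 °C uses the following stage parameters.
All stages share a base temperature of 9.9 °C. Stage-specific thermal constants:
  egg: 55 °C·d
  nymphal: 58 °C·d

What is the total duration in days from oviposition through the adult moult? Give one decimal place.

17.7 days

Daily accumulation at 16.3 °C = 16.3 − 9.9 = 6.4 DD/day.
Total K = 55 + 58 = 113 DD.
Total duration = 113 / 6.4 = 17.656 ≈ 17.7 days.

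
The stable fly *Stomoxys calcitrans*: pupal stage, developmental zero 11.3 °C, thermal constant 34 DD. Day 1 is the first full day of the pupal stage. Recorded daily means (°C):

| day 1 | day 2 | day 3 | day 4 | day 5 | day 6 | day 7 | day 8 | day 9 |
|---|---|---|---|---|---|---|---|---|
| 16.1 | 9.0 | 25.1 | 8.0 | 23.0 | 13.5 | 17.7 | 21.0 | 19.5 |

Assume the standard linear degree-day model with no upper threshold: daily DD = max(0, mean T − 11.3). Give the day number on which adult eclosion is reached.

day 7

Daily DD above 11.3 °C: 4.8, 0.0, 13.8, 0.0, 11.7, 2.2, 6.4, 9.7, 8.2.
Cumulative: 4.8, 4.8, 18.6, 18.6, 30.3, 32.5, 38.9, 48.6, 56.8.
The total first reaches 34 DD on day 7.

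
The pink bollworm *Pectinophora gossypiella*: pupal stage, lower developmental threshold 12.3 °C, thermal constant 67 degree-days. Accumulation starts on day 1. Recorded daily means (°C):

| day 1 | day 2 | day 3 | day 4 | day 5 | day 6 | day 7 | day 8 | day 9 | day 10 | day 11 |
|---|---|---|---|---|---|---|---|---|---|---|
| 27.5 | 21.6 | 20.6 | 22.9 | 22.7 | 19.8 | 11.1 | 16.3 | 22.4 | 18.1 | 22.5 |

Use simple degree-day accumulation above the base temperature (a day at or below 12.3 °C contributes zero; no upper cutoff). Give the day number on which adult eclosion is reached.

day 9

Daily DD above 12.3 °C: 15.2, 9.3, 8.3, 10.6, 10.4, 7.5, 0.0, 4.0, 10.1, 5.8, 10.2.
Cumulative: 15.2, 24.5, 32.8, 43.4, 53.8, 61.3, 61.3, 65.3, 75.4, 81.2, 91.4.
The total first reaches 67 DD on day 9.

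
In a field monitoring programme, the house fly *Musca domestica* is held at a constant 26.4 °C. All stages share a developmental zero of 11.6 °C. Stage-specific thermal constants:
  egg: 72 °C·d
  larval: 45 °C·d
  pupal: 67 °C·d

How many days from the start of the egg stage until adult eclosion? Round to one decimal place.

Daily accumulation at 26.4 °C = 26.4 − 11.6 = 14.8 DD/day.
Total K = 72 + 45 + 67 = 184 DD.
Total duration = 184 / 14.8 = 12.432 ≈ 12.4 days.

12.4 days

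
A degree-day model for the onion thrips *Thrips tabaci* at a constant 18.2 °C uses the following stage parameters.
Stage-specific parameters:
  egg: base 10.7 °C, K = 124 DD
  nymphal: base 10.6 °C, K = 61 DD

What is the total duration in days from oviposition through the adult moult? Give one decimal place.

24.6 days

egg: 124 / (18.2 − 10.7) = 124 / 7.5 = 16.533 d.
nymphal: 61 / (18.2 − 10.6) = 61 / 7.6 = 8.026 d.
Sum = 24.560 ≈ 24.6 days.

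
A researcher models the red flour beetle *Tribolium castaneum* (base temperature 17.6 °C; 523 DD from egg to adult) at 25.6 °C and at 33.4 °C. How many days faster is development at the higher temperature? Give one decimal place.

At 25.6 °C: 523 / (25.6 − 17.6) = 523 / 8.0 = 65.375 d.
At 33.4 °C: 523 / (33.4 − 17.6) = 523 / 15.8 = 33.101 d.
Difference = |65.375 − 33.101| = 32.274 ≈ 32.3 days.

32.3 days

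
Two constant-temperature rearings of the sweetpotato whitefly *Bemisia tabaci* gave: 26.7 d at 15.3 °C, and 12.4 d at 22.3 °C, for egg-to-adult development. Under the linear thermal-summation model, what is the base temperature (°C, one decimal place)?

Under the model K = D·(T − T_b), so D₁·(T₁ − T_b) = D₂·(T₂ − T_b).
26.7·(15.3 − T_b) = 12.4·(22.3 − T_b)
T_b = (26.7·15.3 − 12.4·22.3) / (26.7 − 12.4) = 131.99 / 14.3 = 9.230 °C ≈ 9.2 °C.

9.2 °C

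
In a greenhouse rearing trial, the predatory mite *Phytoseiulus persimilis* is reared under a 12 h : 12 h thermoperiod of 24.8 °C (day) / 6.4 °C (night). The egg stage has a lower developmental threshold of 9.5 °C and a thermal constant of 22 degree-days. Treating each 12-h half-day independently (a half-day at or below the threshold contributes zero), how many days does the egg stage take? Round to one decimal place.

2.9 days

Day half: max(0, 24.8 − 9.5) × 0.5 = 15.3 × 0.5 = 7.65 DD.
Night half: max(0, 6.4 − 9.5) × 0.5 = 0.0 × 0.5 = 0.00 DD.
Per 24 h: 7.65 DD/day.
Duration = 22 / 7.65 = 2.876 ≈ 2.9 days.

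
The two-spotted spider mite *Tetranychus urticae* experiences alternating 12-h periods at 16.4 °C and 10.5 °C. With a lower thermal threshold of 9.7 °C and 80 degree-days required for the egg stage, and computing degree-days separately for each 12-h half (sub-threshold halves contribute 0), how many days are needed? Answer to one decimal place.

21.3 days

Day half: max(0, 16.4 − 9.7) × 0.5 = 6.7 × 0.5 = 3.35 DD.
Night half: max(0, 10.5 − 9.7) × 0.5 = 0.8 × 0.5 = 0.40 DD.
Per 24 h: 3.75 DD/day.
Duration = 80 / 3.75 = 21.333 ≈ 21.3 days.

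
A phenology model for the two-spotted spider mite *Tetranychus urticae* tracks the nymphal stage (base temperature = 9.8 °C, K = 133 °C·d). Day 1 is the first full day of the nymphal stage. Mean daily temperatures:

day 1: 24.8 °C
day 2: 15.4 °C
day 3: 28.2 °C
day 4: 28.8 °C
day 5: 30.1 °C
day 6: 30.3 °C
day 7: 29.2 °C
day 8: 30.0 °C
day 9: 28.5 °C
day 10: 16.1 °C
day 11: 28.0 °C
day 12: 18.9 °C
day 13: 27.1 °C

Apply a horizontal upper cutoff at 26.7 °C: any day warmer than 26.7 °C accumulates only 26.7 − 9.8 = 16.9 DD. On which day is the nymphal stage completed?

day 9

Daily DD above 9.8 °C (capped at 16.9): 15.0, 5.6, 16.9, 16.9, 16.9, 16.9, 16.9, 16.9, 16.9, 6.3, 16.9, 9.1, 16.9.
Cumulative: 15.0, 20.6, 37.5, 54.4, 71.3, 88.2, 105.1, 122.0, 138.9, 145.2, 162.1, 171.2, 188.1.
The total first reaches 133 DD on day 9.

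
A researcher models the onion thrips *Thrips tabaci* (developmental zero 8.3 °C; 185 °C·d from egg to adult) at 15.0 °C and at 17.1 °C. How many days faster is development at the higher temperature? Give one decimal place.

6.6 days

At 15.0 °C: 185 / (15.0 − 8.3) = 185 / 6.7 = 27.612 d.
At 17.1 °C: 185 / (17.1 − 8.3) = 185 / 8.8 = 21.023 d.
Difference = |27.612 − 21.023| = 6.589 ≈ 6.6 days.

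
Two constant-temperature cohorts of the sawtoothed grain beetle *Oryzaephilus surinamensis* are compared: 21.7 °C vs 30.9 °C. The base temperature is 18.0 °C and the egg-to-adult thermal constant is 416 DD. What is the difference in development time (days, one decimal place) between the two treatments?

80.2 days

At 21.7 °C: 416 / (21.7 − 18.0) = 416 / 3.7 = 112.432 d.
At 30.9 °C: 416 / (30.9 − 18.0) = 416 / 12.9 = 32.248 d.
Difference = |112.432 − 32.248| = 80.184 ≈ 80.2 days.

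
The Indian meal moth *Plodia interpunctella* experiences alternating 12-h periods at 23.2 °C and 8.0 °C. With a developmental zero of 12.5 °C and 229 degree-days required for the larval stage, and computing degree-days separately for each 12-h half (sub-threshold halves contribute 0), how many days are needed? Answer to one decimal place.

Day half: max(0, 23.2 − 12.5) × 0.5 = 10.7 × 0.5 = 5.35 DD.
Night half: max(0, 8.0 − 12.5) × 0.5 = 0.0 × 0.5 = 0.00 DD.
Per 24 h: 5.35 DD/day.
Duration = 229 / 5.35 = 42.804 ≈ 42.8 days.

42.8 days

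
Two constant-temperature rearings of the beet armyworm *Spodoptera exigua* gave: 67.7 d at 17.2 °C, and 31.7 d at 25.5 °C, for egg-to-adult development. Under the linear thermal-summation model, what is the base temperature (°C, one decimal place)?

9.9 °C

Linear rate model ⇒ the product D·(T − T_b) is constant across temperatures.
67.7·(17.2 − T_b) = 31.7·(25.5 − T_b)
T_b = (67.7·17.2 − 31.7·25.5) / (67.7 − 31.7) = 356.09 / 36.0 = 9.891 °C ≈ 9.9 °C.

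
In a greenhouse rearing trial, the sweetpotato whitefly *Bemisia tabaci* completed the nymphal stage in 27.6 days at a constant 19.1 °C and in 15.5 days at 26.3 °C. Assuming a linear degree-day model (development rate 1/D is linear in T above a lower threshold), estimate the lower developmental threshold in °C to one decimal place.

9.9 °C

Linear rate model ⇒ the product D·(T − T_b) is constant across temperatures.
27.6·(19.1 − T_b) = 15.5·(26.3 − T_b)
T_b = (27.6·19.1 − 15.5·26.3) / (27.6 − 15.5) = 119.51 / 12.1 = 9.877 °C ≈ 9.9 °C.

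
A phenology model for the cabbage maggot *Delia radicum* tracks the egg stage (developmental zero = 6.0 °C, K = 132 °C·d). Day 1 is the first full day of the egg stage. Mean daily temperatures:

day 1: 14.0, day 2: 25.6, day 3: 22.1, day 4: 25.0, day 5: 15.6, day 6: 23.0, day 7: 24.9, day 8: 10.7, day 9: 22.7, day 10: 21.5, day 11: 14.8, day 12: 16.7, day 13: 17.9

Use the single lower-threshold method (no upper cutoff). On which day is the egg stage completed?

Daily DD above 6.0 °C: 8.0, 19.6, 16.1, 19.0, 9.6, 17.0, 18.9, 4.7, 16.7, 15.5, 8.8, 10.7, 11.9.
Cumulative: 8.0, 27.6, 43.7, 62.7, 72.3, 89.3, 108.2, 112.9, 129.6, 145.1, 153.9, 164.6, 176.5.
The total first reaches 132 DD on day 10.

day 10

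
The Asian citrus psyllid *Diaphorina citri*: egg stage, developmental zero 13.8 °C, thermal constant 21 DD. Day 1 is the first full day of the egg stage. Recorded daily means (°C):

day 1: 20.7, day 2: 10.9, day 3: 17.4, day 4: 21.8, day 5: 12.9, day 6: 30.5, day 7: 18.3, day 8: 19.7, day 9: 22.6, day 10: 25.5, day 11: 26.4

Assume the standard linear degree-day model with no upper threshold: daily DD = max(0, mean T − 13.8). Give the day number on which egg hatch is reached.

day 6

Daily DD above 13.8 °C: 6.9, 0.0, 3.6, 8.0, 0.0, 16.7, 4.5, 5.9, 8.8, 11.7, 12.6.
Cumulative: 6.9, 6.9, 10.5, 18.5, 18.5, 35.2, 39.7, 45.6, 54.4, 66.1, 78.7.
The total first reaches 21 DD on day 6.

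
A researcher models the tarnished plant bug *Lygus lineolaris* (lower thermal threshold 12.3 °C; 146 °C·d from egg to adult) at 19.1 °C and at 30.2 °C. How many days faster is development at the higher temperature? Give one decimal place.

13.3 days

At 19.1 °C: 146 / (19.1 − 12.3) = 146 / 6.8 = 21.471 d.
At 30.2 °C: 146 / (30.2 − 12.3) = 146 / 17.9 = 8.156 d.
Difference = |21.471 − 8.156| = 13.314 ≈ 13.3 days.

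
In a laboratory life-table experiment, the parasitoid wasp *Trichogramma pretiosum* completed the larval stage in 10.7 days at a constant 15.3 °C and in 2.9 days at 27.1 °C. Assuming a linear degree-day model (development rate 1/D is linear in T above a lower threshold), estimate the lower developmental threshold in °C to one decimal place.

10.9 °C

Linear rate model ⇒ the product D·(T − T_b) is constant across temperatures.
10.7·(15.3 − T_b) = 2.9·(27.1 − T_b)
T_b = (10.7·15.3 − 2.9·27.1) / (10.7 − 2.9) = 85.12 / 7.8 = 10.913 °C ≈ 10.9 °C.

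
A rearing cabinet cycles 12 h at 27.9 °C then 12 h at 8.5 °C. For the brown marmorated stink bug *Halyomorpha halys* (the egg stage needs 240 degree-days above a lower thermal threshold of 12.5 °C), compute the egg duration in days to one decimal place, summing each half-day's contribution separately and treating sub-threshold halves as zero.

31.2 days

Day half: max(0, 27.9 − 12.5) × 0.5 = 15.4 × 0.5 = 7.70 DD.
Night half: max(0, 8.5 − 12.5) × 0.5 = 0.0 × 0.5 = 0.00 DD.
Per 24 h: 7.70 DD/day.
Duration = 240 / 7.70 = 31.169 ≈ 31.2 days.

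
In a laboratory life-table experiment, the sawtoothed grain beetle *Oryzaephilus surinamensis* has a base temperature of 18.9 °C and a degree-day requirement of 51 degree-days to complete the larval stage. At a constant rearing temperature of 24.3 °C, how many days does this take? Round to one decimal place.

Daily accumulation = 24.3 − 18.9 = 5.4 DD/day.
Duration = 51 / 5.4 = 9.444 ≈ 9.4 days.

9.4 days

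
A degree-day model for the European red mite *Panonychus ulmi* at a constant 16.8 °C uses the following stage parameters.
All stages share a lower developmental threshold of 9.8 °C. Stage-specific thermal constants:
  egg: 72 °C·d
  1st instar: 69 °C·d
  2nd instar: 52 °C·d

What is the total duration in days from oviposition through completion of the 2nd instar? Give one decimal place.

Daily accumulation at 16.8 °C = 16.8 − 9.8 = 7.0 DD/day.
Total K = 72 + 69 + 52 = 193 DD.
Total duration = 193 / 7.0 = 27.571 ≈ 27.6 days.

27.6 days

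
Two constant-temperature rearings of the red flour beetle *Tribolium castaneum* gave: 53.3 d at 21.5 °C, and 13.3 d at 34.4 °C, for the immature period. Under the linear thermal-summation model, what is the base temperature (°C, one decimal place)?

Linear rate model ⇒ the product D·(T − T_b) is constant across temperatures.
53.3·(21.5 − T_b) = 13.3·(34.4 − T_b)
T_b = (53.3·21.5 − 13.3·34.4) / (53.3 − 13.3) = 688.43 / 40.0 = 17.211 °C ≈ 17.2 °C.

17.2 °C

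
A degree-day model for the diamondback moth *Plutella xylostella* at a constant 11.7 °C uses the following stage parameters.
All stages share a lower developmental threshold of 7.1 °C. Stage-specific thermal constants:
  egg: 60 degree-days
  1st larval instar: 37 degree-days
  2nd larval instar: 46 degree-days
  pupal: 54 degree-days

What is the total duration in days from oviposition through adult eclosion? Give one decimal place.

Daily accumulation at 11.7 °C = 11.7 − 7.1 = 4.6 DD/day.
Total K = 60 + 37 + 46 + 54 = 197 DD.
Total duration = 197 / 4.6 = 42.826 ≈ 42.8 days.

42.8 days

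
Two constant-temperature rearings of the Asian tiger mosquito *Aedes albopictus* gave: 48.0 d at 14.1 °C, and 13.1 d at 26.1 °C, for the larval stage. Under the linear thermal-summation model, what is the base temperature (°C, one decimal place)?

Linear rate model ⇒ the product D·(T − T_b) is constant across temperatures.
48.0·(14.1 − T_b) = 13.1·(26.1 − T_b)
T_b = (48.0·14.1 − 13.1·26.1) / (48.0 − 13.1) = 334.89 / 34.9 = 9.596 °C ≈ 9.6 °C.

9.6 °C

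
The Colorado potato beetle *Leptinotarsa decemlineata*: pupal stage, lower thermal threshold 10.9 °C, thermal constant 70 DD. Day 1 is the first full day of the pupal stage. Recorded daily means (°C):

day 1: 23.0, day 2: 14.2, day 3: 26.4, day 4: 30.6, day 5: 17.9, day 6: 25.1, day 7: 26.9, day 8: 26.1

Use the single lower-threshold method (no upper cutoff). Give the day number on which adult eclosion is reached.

Daily DD above 10.9 °C: 12.1, 3.3, 15.5, 19.7, 7.0, 14.2, 16.0, 15.2.
Cumulative: 12.1, 15.4, 30.9, 50.6, 57.6, 71.8, 87.8, 103.0.
The total first reaches 70 DD on day 6.

day 6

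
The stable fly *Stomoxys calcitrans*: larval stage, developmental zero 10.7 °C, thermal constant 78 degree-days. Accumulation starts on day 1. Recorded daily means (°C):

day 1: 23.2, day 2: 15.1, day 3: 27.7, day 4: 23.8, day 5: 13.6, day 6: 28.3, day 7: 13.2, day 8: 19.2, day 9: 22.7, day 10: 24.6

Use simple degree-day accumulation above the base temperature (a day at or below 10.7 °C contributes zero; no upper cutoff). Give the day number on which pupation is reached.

Daily DD above 10.7 °C: 12.5, 4.4, 17.0, 13.1, 2.9, 17.6, 2.5, 8.5, 12.0, 13.9.
Cumulative: 12.5, 16.9, 33.9, 47.0, 49.9, 67.5, 70.0, 78.5, 90.5, 104.4.
The total first reaches 78 DD on day 8.

day 8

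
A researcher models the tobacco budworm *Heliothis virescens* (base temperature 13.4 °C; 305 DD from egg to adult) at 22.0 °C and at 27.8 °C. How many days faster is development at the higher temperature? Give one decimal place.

14.3 days

At 22.0 °C: 305 / (22.0 − 13.4) = 305 / 8.6 = 35.465 d.
At 27.8 °C: 305 / (27.8 − 13.4) = 305 / 14.4 = 21.181 d.
Difference = |35.465 − 21.181| = 14.285 ≈ 14.3 days.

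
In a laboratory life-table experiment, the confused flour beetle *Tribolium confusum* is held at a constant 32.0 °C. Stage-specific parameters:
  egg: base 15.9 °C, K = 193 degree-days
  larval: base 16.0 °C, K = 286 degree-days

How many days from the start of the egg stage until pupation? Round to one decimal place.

29.9 days

egg: 193 / (32.0 − 15.9) = 193 / 16.1 = 11.988 d.
larval: 286 / (32.0 − 16.0) = 286 / 16.0 = 17.875 d.
Sum = 29.863 ≈ 29.9 days.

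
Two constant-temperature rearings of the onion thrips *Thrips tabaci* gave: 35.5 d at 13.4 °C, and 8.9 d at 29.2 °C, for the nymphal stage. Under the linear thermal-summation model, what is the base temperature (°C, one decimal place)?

Equal thermal constants: D₁(T₁ − T_b) = D₂(T₂ − T_b).
35.5·(13.4 − T_b) = 8.9·(29.2 − T_b)
T_b = (35.5·13.4 − 8.9·29.2) / (35.5 − 8.9) = 215.82 / 26.6 = 8.114 °C ≈ 8.1 °C.

8.1 °C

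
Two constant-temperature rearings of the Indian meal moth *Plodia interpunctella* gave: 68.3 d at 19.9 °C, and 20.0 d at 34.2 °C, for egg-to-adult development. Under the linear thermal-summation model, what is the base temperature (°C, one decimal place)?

Equal thermal constants: D₁(T₁ − T_b) = D₂(T₂ − T_b).
68.3·(19.9 − T_b) = 20.0·(34.2 − T_b)
T_b = (68.3·19.9 − 20.0·34.2) / (68.3 − 20.0) = 675.17 / 48.3 = 13.979 °C ≈ 14.0 °C.

14.0 °C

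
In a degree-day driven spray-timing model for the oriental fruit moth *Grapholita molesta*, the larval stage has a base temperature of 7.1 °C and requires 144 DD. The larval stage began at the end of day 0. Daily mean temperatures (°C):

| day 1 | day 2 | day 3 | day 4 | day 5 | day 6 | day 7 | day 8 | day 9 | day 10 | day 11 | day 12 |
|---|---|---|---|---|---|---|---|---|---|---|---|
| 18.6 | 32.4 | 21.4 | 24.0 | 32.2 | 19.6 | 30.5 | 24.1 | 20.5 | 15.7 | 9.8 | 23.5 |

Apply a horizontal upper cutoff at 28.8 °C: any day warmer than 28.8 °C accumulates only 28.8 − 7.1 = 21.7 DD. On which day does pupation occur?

day 9

Daily DD above 7.1 °C (capped at 21.7): 11.5, 21.7, 14.3, 16.9, 21.7, 12.5, 21.7, 17.0, 13.4, 8.6, 2.7, 16.4.
Cumulative: 11.5, 33.2, 47.5, 64.4, 86.1, 98.6, 120.3, 137.3, 150.7, 159.3, 162.0, 178.4.
The total first reaches 144 DD on day 9.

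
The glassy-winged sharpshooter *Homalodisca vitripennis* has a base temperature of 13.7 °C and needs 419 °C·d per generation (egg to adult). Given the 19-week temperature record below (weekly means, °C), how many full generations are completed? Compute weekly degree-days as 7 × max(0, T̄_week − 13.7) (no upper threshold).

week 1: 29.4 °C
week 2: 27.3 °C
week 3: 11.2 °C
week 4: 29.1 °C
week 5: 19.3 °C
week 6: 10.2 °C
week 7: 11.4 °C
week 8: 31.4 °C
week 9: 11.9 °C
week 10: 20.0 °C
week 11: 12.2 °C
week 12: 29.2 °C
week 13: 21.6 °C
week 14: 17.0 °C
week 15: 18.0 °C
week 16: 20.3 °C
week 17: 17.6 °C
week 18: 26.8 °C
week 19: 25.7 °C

Weekly DD (7 × max(0, T̄ − 13.7)): 109.9, 95.2, 0.0, 107.8, 39.2, 0.0, 0.0, 123.9, 0.0, 44.1, 0.0, 108.5, 55.3, 23.1, 30.1, 46.2, 27.3, 91.7, 84.0.
Season total = 986.3 DD.
Complete generations = ⌊986.3 / 419⌋ = 2.

2 generations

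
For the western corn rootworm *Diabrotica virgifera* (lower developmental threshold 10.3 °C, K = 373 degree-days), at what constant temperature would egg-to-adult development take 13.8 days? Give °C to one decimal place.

Required daily accumulation = 373 / 13.8 = 27.029 DD/day.
T = T_base + 27.029 = 10.3 + 27.029 = 37.329 ≈ 37.3 °C.

37.3 °C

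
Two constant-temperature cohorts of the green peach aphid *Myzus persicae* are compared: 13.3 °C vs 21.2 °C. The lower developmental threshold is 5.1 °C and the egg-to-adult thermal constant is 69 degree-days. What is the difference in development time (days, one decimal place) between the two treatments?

At 13.3 °C: 69 / (13.3 − 5.1) = 69 / 8.2 = 8.415 d.
At 21.2 °C: 69 / (21.2 − 5.1) = 69 / 16.1 = 4.286 d.
Difference = |8.415 − 4.286| = 4.129 ≈ 4.1 days.

4.1 days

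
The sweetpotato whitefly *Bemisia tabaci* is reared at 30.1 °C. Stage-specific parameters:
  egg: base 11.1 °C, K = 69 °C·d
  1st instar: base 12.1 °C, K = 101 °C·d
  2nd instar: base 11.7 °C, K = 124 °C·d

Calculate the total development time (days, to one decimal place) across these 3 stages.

16.0 days

egg: 69 / (30.1 − 11.1) = 69 / 19.0 = 3.632 d.
1st instar: 101 / (30.1 − 12.1) = 101 / 18.0 = 5.611 d.
2nd instar: 124 / (30.1 − 11.7) = 124 / 18.4 = 6.739 d.
Sum = 15.982 ≈ 16.0 days.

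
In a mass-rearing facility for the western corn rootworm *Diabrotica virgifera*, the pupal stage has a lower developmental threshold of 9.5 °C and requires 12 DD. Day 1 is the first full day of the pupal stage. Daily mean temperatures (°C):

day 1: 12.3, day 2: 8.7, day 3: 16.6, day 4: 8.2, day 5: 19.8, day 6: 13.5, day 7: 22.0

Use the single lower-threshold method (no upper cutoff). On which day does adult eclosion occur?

Daily DD above 9.5 °C: 2.8, 0.0, 7.1, 0.0, 10.3, 4.0, 12.5.
Cumulative: 2.8, 2.8, 9.9, 9.9, 20.2, 24.2, 36.7.
The total first reaches 12 DD on day 5.

day 5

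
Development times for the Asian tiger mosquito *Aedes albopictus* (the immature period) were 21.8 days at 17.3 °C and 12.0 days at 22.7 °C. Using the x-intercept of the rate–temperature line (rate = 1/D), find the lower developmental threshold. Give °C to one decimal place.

10.7 °C

Equal thermal constants: D₁(T₁ − T_b) = D₂(T₂ − T_b).
21.8·(17.3 − T_b) = 12.0·(22.7 − T_b)
T_b = (21.8·17.3 − 12.0·22.7) / (21.8 − 12.0) = 104.74 / 9.8 = 10.688 °C ≈ 10.7 °C.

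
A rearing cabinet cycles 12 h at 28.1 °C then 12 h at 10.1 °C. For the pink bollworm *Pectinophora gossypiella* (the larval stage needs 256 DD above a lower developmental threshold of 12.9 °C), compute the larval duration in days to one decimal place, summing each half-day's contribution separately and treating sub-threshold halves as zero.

33.7 days

Day half: max(0, 28.1 − 12.9) × 0.5 = 15.2 × 0.5 = 7.60 DD.
Night half: max(0, 10.1 − 12.9) × 0.5 = 0.0 × 0.5 = 0.00 DD.
Per 24 h: 7.60 DD/day.
Duration = 256 / 7.60 = 33.684 ≈ 33.7 days.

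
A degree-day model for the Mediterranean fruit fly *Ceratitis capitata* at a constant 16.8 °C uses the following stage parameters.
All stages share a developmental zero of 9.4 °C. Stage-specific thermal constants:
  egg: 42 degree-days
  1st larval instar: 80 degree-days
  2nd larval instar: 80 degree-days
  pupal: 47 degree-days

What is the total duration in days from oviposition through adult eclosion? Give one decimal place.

33.6 days

Daily accumulation at 16.8 °C = 16.8 − 9.4 = 7.4 DD/day.
Total K = 42 + 80 + 80 + 47 = 249 DD.
Total duration = 249 / 7.4 = 33.649 ≈ 33.6 days.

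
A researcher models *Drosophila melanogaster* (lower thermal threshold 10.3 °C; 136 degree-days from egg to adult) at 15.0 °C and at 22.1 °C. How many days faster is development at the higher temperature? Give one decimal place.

At 15.0 °C: 136 / (15.0 − 10.3) = 136 / 4.7 = 28.936 d.
At 22.1 °C: 136 / (22.1 − 10.3) = 136 / 11.8 = 11.525 d.
Difference = |28.936 − 11.525| = 17.411 ≈ 17.4 days.

17.4 days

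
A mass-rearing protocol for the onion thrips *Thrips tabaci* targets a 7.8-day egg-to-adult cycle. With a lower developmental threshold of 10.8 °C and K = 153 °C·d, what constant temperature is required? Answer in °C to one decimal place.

Required daily accumulation = 153 / 7.8 = 19.615 DD/day.
T = T_base + 19.615 = 10.8 + 19.615 = 30.415 ≈ 30.4 °C.

30.4 °C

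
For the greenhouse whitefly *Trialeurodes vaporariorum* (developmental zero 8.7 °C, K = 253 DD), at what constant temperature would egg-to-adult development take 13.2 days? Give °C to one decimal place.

Required daily accumulation = 253 / 13.2 = 19.167 DD/day.
T = T_base + 19.167 = 8.7 + 19.167 = 27.867 ≈ 27.9 °C.

27.9 °C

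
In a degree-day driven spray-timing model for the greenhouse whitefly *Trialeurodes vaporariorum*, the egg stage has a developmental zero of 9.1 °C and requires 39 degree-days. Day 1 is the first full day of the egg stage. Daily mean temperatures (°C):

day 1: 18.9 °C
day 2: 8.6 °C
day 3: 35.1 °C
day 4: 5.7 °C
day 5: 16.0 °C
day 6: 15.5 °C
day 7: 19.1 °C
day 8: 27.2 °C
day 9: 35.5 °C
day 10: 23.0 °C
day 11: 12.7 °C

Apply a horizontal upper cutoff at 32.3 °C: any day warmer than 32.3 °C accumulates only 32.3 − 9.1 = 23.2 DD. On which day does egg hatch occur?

day 5

Daily DD above 9.1 °C (capped at 23.2): 9.8, 0.0, 23.2, 0.0, 6.9, 6.4, 10.0, 18.1, 23.2, 13.9, 3.6.
Cumulative: 9.8, 9.8, 33.0, 33.0, 39.9, 46.3, 56.3, 74.4, 97.6, 111.5, 115.1.
The total first reaches 39 DD on day 5.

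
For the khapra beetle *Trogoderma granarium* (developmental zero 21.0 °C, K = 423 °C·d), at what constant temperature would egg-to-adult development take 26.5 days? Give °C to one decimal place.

Required daily accumulation = 423 / 26.5 = 15.962 DD/day.
T = T_base + 15.962 = 21.0 + 15.962 = 36.962 ≈ 37.0 °C.

37.0 °C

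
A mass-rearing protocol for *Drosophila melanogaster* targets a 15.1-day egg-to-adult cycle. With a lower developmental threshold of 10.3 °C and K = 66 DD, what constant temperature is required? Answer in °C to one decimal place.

Required daily accumulation = 66 / 15.1 = 4.371 DD/day.
T = T_base + 4.371 = 10.3 + 4.371 = 14.671 ≈ 14.7 °C.

14.7 °C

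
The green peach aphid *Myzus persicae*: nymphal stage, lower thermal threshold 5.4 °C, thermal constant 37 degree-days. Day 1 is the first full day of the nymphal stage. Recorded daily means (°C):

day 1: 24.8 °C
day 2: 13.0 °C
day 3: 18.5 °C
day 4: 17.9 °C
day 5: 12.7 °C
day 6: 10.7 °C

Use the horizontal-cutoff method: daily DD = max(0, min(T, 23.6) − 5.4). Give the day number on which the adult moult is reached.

day 3

Daily DD above 5.4 °C (capped at 18.2): 18.2, 7.6, 13.1, 12.5, 7.3, 5.3.
Cumulative: 18.2, 25.8, 38.9, 51.4, 58.7, 64.0.
The total first reaches 37 DD on day 3.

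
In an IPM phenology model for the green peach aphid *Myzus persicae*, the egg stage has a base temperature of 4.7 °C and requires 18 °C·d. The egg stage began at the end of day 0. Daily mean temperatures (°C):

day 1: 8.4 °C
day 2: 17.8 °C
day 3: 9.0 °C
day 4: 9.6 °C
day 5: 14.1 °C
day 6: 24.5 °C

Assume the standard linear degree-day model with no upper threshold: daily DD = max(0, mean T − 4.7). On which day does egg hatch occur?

day 3

Daily DD above 4.7 °C: 3.7, 13.1, 4.3, 4.9, 9.4, 19.8.
Cumulative: 3.7, 16.8, 21.1, 26.0, 35.4, 55.2.
The total first reaches 18 DD on day 3.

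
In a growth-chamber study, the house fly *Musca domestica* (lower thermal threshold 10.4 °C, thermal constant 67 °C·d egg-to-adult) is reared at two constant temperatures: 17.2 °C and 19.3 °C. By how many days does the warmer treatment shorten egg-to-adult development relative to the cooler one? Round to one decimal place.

2.3 days

At 17.2 °C: 67 / (17.2 − 10.4) = 67 / 6.8 = 9.853 d.
At 19.3 °C: 67 / (19.3 − 10.4) = 67 / 8.9 = 7.528 d.
Difference = |9.853 − 7.528| = 2.325 ≈ 2.3 days.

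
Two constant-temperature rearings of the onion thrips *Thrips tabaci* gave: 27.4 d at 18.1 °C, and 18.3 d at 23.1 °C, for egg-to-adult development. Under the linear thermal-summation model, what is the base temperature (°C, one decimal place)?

8.0 °C

Linear rate model ⇒ the product D·(T − T_b) is constant across temperatures.
27.4·(18.1 − T_b) = 18.3·(23.1 − T_b)
T_b = (27.4·18.1 − 18.3·23.1) / (27.4 − 18.3) = 73.21 / 9.1 = 8.045 °C ≈ 8.0 °C.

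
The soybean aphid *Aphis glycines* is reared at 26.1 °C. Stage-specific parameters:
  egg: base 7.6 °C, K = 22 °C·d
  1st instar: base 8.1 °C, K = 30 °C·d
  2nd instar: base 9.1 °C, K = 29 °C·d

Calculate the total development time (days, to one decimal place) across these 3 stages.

4.6 days

egg: 22 / (26.1 − 7.6) = 22 / 18.5 = 1.189 d.
1st instar: 30 / (26.1 − 8.1) = 30 / 18.0 = 1.667 d.
2nd instar: 29 / (26.1 − 9.1) = 29 / 17.0 = 1.706 d.
Sum = 4.562 ≈ 4.6 days.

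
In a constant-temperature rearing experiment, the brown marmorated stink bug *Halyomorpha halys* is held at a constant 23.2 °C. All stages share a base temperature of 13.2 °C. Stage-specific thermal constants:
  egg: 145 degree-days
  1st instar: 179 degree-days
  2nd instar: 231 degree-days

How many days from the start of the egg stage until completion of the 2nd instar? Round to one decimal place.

55.5 days

Daily accumulation at 23.2 °C = 23.2 − 13.2 = 10.0 DD/day.
Total K = 145 + 179 + 231 = 555 DD.
Total duration = 555 / 10.0 = 55.500 ≈ 55.5 days.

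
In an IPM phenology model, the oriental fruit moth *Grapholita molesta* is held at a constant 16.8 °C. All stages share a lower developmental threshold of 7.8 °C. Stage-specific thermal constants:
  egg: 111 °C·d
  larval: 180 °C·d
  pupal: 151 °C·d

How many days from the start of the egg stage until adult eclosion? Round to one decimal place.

Daily accumulation at 16.8 °C = 16.8 − 7.8 = 9.0 DD/day.
Total K = 111 + 180 + 151 = 442 DD.
Total duration = 442 / 9.0 = 49.111 ≈ 49.1 days.

49.1 days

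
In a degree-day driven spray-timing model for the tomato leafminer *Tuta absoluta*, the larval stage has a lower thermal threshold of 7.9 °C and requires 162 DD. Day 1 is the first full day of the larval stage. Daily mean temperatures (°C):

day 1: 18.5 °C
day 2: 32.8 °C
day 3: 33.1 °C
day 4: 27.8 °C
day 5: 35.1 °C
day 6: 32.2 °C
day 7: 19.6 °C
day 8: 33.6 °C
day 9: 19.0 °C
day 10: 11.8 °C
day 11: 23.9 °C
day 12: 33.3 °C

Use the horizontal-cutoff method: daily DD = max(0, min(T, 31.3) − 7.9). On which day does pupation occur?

Daily DD above 7.9 °C (capped at 23.4): 10.6, 23.4, 23.4, 19.9, 23.4, 23.4, 11.7, 23.4, 11.1, 3.9, 16.0, 23.4.
Cumulative: 10.6, 34.0, 57.4, 77.3, 100.7, 124.1, 135.8, 159.2, 170.3, 174.2, 190.2, 213.6.
The total first reaches 162 DD on day 9.

day 9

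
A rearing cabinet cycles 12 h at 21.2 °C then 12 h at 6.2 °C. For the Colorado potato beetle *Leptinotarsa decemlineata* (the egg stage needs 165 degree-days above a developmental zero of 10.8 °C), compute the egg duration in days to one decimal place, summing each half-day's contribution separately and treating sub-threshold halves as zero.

Day half: max(0, 21.2 − 10.8) × 0.5 = 10.4 × 0.5 = 5.20 DD.
Night half: max(0, 6.2 − 10.8) × 0.5 = 0.0 × 0.5 = 0.00 DD.
Per 24 h: 5.20 DD/day.
Duration = 165 / 5.20 = 31.731 ≈ 31.7 days.

31.7 days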